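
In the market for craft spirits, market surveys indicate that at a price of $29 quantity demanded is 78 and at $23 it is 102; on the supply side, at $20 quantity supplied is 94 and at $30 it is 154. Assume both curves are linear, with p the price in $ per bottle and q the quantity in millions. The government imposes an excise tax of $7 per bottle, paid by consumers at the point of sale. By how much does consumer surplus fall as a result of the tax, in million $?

Demand slope: (102 − 78)/(23 − 29) = -4, so qd = 194 − 4p.
Supply slope: (154 − 94)/(30 − 20) = 6, so qs = 6p − 26.
Before the tax: set 194 − 4p = 6p − 26 → p* = $22, q* = 106.
With the tax collected from consumers, demand (in seller-price terms) shifts: qd = 194 − 4(p + 7).
New equilibrium: consumers pay $26.2, producers receive $19.2, q = 89.2. (Wedge: pb − ps = 7.)
ΔCS is the trapezoid between Q = 89.2 and Q = 106 of height $4.2: ½ · (106 + 89.2) · 4.2 = $409.92.

Consumer surplus falls by $409.92 million.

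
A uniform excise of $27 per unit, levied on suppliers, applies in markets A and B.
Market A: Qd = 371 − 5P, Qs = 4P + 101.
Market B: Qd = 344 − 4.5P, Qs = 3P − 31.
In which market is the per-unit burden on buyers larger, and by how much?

Market A: pre-tax P* = $30, Q* = 221; post-tax Q = 161; per-unit burden on buyers = $12.
Market B: pre-tax P* = $50, Q* = 119; post-tax Q = 70.4; per-unit burden on buyers = $10.8.
Difference: $12 vs $10.8 → market A is larger by $1.2.

Market A, by $1.2.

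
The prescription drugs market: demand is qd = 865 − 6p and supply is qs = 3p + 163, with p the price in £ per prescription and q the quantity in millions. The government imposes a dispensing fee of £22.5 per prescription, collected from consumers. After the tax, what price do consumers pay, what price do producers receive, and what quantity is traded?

Consumers pay £85.5; producers receive £63; quantity = 352.

Before the tax: set 865 − 6p = 3p + 163 → p* = £78, q* = 397.
With the tax collected from consumers, demand (in seller-price terms) shifts: qd = 865 − 6(p + 22.5).
Solving gives q = 352 with consumers paying £85.5 and producers receiving £63 (the £22.5 wedge).
The less price-elastic side of the market bears the larger share of a per-unit tax.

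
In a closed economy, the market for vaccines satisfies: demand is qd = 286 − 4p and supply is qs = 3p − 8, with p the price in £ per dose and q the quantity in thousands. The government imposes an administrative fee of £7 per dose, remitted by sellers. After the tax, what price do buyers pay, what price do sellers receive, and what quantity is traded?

Before the tax: set 286 − 4p = 3p − 8 → p* = £42, q* = 118.
With the tax collected from sellers, supply shifts: qs = 3(p − 7) − 8.
New equilibrium: buyers pay £45, sellers receive £38, q = 106. (Wedge: pb − ps = 7.)
The less price-elastic side of the market bears the larger share of a per-unit tax.

Buyers pay £45; sellers receive £38; quantity = 106.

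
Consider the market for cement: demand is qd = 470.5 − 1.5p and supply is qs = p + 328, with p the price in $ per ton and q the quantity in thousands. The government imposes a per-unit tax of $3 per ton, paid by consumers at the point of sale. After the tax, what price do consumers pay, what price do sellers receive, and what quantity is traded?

Consumers pay $58.2; sellers receive $55.2; quantity = 383.2.

Without the tax, 470.5 − 1.5p = p + 328 gives 2.5p = 142.5, so p* = $57 and q* = 385.
With the tax collected from consumers, demand (in seller-price terms) shifts: qd = 470.5 − 1.5(p + 3).
Solving gives q = 383.2 with consumers paying $58.2 and sellers receiving $55.2 (the $3 wedge).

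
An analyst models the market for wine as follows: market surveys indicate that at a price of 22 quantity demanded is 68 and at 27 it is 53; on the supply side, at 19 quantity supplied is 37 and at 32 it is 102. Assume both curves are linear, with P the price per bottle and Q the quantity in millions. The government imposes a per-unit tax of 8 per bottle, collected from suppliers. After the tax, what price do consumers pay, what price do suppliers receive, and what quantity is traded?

Consumers pay 29; suppliers receive 21; quantity = 47.

Demand slope: (53 − 68)/(27 − 22) = -3, so Qd = 134 − 3P.
Supply slope: (102 − 37)/(32 − 19) = 5, so Qs = 5P − 58.
Without the tax, 134 − 3P = 5P − 58 gives 8P = 192, so P* = 24 and Q* = 62.
With the tax collected from suppliers, supply shifts: Qs = 5(P − 8) − 58.
Solving gives Q = 47 with consumers paying 29 and suppliers receiving 21 (the 8 wedge).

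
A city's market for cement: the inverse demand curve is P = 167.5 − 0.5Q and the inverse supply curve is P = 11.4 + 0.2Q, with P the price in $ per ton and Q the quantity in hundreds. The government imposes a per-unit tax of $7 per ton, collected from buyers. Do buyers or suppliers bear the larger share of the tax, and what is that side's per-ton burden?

Inverting to Q(P) form: Qd = 335 − 2P; Qs = 5P − 57.
Without the tax, 335 − 2P = 5P − 57 gives 7P = 392, so P* = $56 and Q* = 223.
With the tax collected from buyers, demand (in seller-price terms) shifts: Qd = 335 − 2(P + 7).
Solving gives Q = 213 with buyers paying $61 and suppliers receiving $54 (the $7 wedge).
Per-ton burden: buyers $5, suppliers $2.
Buyers take the larger share because demand is less price-elastic here (demand slope 2 vs supply slope 5).
The less price-elastic side of the market bears the larger share of a per-unit tax.

Buyers bear the larger share: $5 per ton.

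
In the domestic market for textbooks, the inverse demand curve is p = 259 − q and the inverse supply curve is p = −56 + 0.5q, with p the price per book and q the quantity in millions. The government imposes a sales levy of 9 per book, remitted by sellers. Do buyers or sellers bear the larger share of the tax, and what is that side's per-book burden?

Buyers bear the larger share: 6 per book.

Inverting to q(p) form: qd = 259 − p; qs = 2p + 112.
Without the tax, 259 − p = 2p + 112 gives 3p = 147, so p* = 49 and q* = 210.
With the tax collected from sellers, supply shifts: qs = 2(p − 9) + 112.
Solving gives q = 204 with buyers paying 55 and sellers receiving 46 (the 9 wedge).
Per-book burden: buyers 6, sellers 3.
Buyers take the larger share because demand is less price-elastic here (demand slope 1 vs supply slope 2).
The less price-elastic side of the market bears the larger share of a per-unit tax.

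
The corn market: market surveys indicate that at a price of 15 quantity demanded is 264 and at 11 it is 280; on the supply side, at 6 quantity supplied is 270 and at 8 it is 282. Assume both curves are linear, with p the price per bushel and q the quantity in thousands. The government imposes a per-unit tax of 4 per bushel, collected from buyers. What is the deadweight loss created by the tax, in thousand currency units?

Deadweight loss = 19.2 thousand.

Demand slope: (280 − 264)/(11 − 15) = -4, so qd = 324 − 4p.
Supply slope: (282 − 270)/(8 − 6) = 6, so qs = 6p + 234.
Without the tax, 324 − 4p = 6p + 234 gives 10p = 90, so p* = 9 and q* = 288.
With the tax collected from buyers, demand (in seller-price terms) shifts: qd = 324 − 4(p + 4).
Solving gives q = 278.4 with buyers paying 11.4 and suppliers receiving 7.4 (the 4 wedge).
Quantity falls by |ΔQ| = |288 − 278.4| = 9.6.
DWL = ½ · t · |ΔQ| = ½ · 4 · 9.6 = 19.2.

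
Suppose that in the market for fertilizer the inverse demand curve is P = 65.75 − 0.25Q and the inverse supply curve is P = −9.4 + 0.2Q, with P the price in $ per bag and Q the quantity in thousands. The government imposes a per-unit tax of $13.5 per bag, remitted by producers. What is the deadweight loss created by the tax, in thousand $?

Rewrite in direct form: Qd = 263 − 4P and Qs = 5P + 47.
Before the tax: set 263 − 4P = 5P + 47 → P* = $24, Q* = 167.
With the tax collected from producers, supply shifts: Qs = 5(P − 13.5) + 47.
Solving gives Q = 137 with consumers paying $31.5 and producers receiving $18 (the $13.5 wedge).
Quantity falls by |ΔQ| = |167 − 137| = 30.
DWL = ½ · t · |ΔQ| = ½ · 13.5 · 30 = $202.5.

Deadweight loss = $202.5 thousand.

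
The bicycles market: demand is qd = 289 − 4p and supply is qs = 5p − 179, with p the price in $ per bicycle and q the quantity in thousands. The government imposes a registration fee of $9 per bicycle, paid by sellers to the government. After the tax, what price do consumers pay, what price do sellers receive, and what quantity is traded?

Before the tax: set 289 − 4p = 5p − 179 → p* = $52, q* = 81.
With the tax collected from sellers, supply shifts: qs = 5(p − 9) − 179.
Solving gives q = 61 with consumers paying $57 and sellers receiving $48 (the $9 wedge).

Consumers pay $57; sellers receive $48; quantity = 61.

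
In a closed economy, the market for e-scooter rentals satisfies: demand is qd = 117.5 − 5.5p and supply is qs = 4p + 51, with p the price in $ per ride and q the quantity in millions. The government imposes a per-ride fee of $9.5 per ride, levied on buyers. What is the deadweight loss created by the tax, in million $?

Deadweight loss = $104.5 million.

Without the tax, 117.5 − 5.5p = 4p + 51 gives 9.5p = 66.5, so p* = $7 and q* = 79.
With the tax collected from buyers, demand (in seller-price terms) shifts: qd = 117.5 − 5.5(p + 9.5).
Solving gives q = 57 with buyers paying $11 and sellers receiving $1.5 (the $9.5 wedge).
Quantity falls by |ΔQ| = |79 − 57| = 22.
DWL = ½ · t · |ΔQ| = ½ · 9.5 · 22 = $104.5.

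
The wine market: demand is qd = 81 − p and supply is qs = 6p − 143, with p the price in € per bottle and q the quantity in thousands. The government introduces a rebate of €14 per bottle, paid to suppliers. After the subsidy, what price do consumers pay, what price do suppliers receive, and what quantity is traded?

Consumers pay €20; suppliers receive €34; quantity = 61.

Before the subsidy: set 81 − p = 6p − 143 → p* = €32, q* = 49.
With a per-unit subsidy paid to suppliers, each receives p + 14 per unit sold, so supply becomes qs = 6(p + 14) − 143.
Solving gives q = 61 with consumers paying €20 and suppliers receiving €34 (the €14 wedge).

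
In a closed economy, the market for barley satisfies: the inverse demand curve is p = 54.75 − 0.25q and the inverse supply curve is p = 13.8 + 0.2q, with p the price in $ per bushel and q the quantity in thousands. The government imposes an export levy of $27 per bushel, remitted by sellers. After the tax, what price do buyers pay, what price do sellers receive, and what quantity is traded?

Inverting to q(p) form: qd = 219 − 4p; qs = 5p − 69.
Without the tax, 219 − 4p = 5p − 69 gives 9p = 288, so p* = $32 and q* = 91.
With the tax collected from sellers, supply shifts: qs = 5(p − 27) − 69.
New equilibrium: buyers pay $47, sellers receive $20, q = 31. (Wedge: pb − ps = 27.)

Buyers pay $47; sellers receive $20; quantity = 31.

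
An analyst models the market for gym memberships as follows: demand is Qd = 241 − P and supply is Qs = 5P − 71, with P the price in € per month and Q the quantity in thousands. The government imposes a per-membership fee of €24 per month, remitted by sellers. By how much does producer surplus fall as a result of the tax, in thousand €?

Before the tax: set 241 − P = 5P − 71 → P* = €52, Q* = 189.
With the tax collected from sellers, supply shifts: Qs = 5(P − 24) − 71.
New equilibrium: consumers pay €72, sellers receive €48, Q = 169. (Wedge: Pb − Ps = 24.)
ΔPS is the trapezoid between Q = 169 and Q = 189 of height €4: ½ · (189 + 169) · 4 = €716.

Producer surplus falls by €716 thousand.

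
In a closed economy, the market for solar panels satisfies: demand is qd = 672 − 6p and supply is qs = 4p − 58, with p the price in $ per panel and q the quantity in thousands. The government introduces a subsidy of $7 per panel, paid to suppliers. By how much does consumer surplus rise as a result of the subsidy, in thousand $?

Before the subsidy: set 672 − 6p = 4p − 58 → p* = $73, q* = 234.
With a per-unit subsidy paid to suppliers, each receives p + 7 per unit sold, so supply becomes qs = 4(p + 7) − 58.
New equilibrium: buyers pay $70.2, suppliers receive $77.2, q = 250.8. (Wedge: pb − ps = −7.)
ΔCS is the trapezoid between Q = 250.8 and Q = 234 of height $2.8: ½ · (234 + 250.8) · 2.8 = $678.72.

Consumer surplus rises by $678.72 thousand.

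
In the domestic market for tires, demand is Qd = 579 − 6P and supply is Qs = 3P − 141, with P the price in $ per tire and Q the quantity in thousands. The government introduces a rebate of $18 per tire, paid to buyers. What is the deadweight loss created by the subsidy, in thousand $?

Without the subsidy, 579 − 6P = 3P − 141 gives 9P = 720, so P* = $80 and Q* = 99.
With a per-unit subsidy paid to buyers, each effectively pays P − 18, so demand becomes Qd = 579 − 6(P − 18).
New equilibrium: buyers pay $74, sellers receive $92, Q = 135. (Wedge: Pb − Ps = −18.)
Quantity rises by |ΔQ| = |99 − 135| = 36.
DWL = ½ · t · |ΔQ| = ½ · 18 · 36 = $324.

Deadweight loss = $324 thousand.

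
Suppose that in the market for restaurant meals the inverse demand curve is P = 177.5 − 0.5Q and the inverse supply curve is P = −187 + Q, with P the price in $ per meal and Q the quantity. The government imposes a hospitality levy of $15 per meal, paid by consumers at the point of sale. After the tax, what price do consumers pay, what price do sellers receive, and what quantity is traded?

Consumers pay $61; sellers receive $46; quantity = 233.

Rewrite in direct form: Qd = 355 − 2P and Qs = P + 187.
Before the tax: set 355 − 2P = P + 187 → P* = $56, Q* = 243.
With the tax collected from consumers, demand (in seller-price terms) shifts: Qd = 355 − 2(P + 15).
Solving gives Q = 233 with consumers paying $61 and sellers receiving $46 (the $15 wedge).
The less price-elastic side of the market bears the larger share of a per-unit tax.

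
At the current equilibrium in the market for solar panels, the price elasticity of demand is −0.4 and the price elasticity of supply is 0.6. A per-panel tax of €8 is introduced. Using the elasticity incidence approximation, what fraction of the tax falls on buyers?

Incidence ratio: buyers' share ≈ εs / (εs + |εd|) = 0.6 / (0.6 + 0.4) = 0.6.
Supply is the more elastic side, so buyers bear the larger share.

Buyers' share ≈ 0.6.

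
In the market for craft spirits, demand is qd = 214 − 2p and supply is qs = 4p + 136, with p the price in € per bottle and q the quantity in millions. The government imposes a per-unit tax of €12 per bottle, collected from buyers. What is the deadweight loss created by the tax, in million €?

Deadweight loss = €96 million.

Before the tax: set 214 − 2p = 4p + 136 → p* = €13, q* = 188.
With the tax collected from buyers, demand (in seller-price terms) shifts: qd = 214 − 2(p + 12).
New equilibrium: buyers pay €21, sellers receive €9, q = 172. (Wedge: pb − ps = 12.)
Quantity falls by |ΔQ| = |188 − 172| = 16.
DWL = ½ · t · |ΔQ| = ½ · 12 · 16 = €96.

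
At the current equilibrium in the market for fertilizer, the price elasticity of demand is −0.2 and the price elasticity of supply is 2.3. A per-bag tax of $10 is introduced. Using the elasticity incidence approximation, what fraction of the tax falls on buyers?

Incidence ratio: buyers' share ≈ εs / (εs + |εd|) = 2.3 / (2.3 + 0.2) = 0.92.
Supply is the more elastic side, so buyers bear the larger share.

Buyers' share ≈ 0.92.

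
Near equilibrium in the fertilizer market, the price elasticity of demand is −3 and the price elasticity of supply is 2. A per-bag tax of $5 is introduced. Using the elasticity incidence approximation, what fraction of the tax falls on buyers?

Incidence ratio: buyers' share ≈ εs / (εs + |εd|) = 2 / (2 + 3) = 0.4.
Supply is the less elastic side, so buyers bear the smaller share.

Buyers' share ≈ 0.4.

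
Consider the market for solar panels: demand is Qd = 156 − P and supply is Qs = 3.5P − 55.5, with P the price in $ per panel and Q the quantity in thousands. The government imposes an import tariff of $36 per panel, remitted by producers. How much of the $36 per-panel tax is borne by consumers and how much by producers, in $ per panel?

Without the tax, 156 − P = 3.5P − 55.5 gives 4.5P = 211.5, so P* = $47 and Q* = 109.
With the tax collected from producers, supply shifts: Qs = 3.5(P − 36) − 55.5.
New equilibrium: consumers pay $75, producers receive $39, Q = 81. (Wedge: Pb − Ps = 36.)
Burden on consumers: $28; on producers: $8. (They sum to $36.)

Consumers bear $28 per panel; producers bear $8 per panel.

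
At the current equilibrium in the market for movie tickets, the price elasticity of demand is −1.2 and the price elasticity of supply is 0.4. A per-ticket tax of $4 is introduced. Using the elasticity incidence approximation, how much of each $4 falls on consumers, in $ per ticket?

Incidence ratio: consumers' share ≈ εs / (εs + |εd|) = 0.4 / (0.4 + 1.2) = 0.25.
So consumers bear ≈ 0.25 × $4 = $1; producers bear $3.

Consumers bear ≈ $1 per ticket.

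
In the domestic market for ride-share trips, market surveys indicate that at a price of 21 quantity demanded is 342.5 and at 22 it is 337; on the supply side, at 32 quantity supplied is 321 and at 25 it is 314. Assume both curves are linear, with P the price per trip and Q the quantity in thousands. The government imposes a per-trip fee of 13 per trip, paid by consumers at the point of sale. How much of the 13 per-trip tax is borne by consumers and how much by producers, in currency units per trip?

Consumers bear 2 per trip; producers bear 11 per trip.

Demand slope: (337 − 342.5)/(22 − 21) = -5.5, so Qd = 458 − 5.5P.
Supply slope: (314 − 321)/(25 − 32) = 1, so Qs = P + 289.
Before the tax: set 458 − 5.5P = P + 289 → P* = 26, Q* = 315.
With the tax collected from consumers, demand (in seller-price terms) shifts: Qd = 458 − 5.5(P + 13).
Solving gives Q = 304 with consumers paying 28 and producers receiving 15 (the 13 wedge).
Burden on consumers: 2; on producers: 11. (They sum to 13.)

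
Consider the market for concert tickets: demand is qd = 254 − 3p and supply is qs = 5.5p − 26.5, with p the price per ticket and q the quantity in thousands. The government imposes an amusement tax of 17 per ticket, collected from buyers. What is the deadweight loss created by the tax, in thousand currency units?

Deadweight loss = 280.5 thousand.

Without the tax, 254 − 3p = 5.5p − 26.5 gives 8.5p = 280.5, so p* = 33 and q* = 155.
With the tax collected from buyers, demand (in seller-price terms) shifts: qd = 254 − 3(p + 17).
New equilibrium: buyers pay 44, sellers receive 27, q = 122. (Wedge: pb − ps = 17.)
Quantity falls by |ΔQ| = |155 − 122| = 33.
DWL = ½ · t · |ΔQ| = ½ · 17 · 33 = 280.5.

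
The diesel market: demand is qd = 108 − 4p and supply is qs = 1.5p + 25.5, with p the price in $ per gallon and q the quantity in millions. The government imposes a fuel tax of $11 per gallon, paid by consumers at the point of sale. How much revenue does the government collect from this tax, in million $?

Before the tax: set 108 − 4p = 1.5p + 25.5 → p* = $15, q* = 48.
With the tax collected from consumers, demand (in seller-price terms) shifts: qd = 108 − 4(p + 11).
New equilibrium: consumers pay $18, suppliers receive $7, q = 36. (Wedge: pb − ps = 11.)
Revenue = t · Q = 11 · 36 = $396.

Tax revenue = $396 million.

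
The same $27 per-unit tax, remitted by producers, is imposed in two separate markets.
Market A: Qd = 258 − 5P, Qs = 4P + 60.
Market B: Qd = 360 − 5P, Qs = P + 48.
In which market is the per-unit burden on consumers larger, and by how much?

Market A: pre-tax P* = $22, Q* = 148; post-tax Q = 88; per-unit burden on consumers = $12.
Market B: pre-tax P* = $52, Q* = 100; post-tax Q = 77.5; per-unit burden on consumers = $4.5.
Difference: $12 vs $4.5 → market A is larger by $7.5.

Market A, by $7.5.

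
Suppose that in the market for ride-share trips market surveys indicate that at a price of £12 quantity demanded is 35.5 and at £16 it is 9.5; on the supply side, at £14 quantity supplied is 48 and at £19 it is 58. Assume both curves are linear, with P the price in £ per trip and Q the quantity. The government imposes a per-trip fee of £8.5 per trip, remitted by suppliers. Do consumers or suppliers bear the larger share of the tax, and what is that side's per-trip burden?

Demand slope: (9.5 − 35.5)/(16 − 12) = -6.5, so Qd = 113.5 − 6.5P.
Supply slope: (58 − 48)/(19 − 14) = 2, so Qs = 2P + 20.
Before the tax: set 113.5 − 6.5P = 2P + 20 → P* = £11, Q* = 42.
With the tax collected from suppliers, supply shifts: Qs = 2(P − 8.5) + 20.
Solving gives Q = 29 with consumers paying £13 and suppliers receiving £4.5 (the £8.5 wedge).
Per-trip burden: consumers £2, suppliers £6.5.
Suppliers take the larger share because supply is less price-elastic here (demand slope 6.5 vs supply slope 2).

Suppliers bear the larger share: £6.5 per trip.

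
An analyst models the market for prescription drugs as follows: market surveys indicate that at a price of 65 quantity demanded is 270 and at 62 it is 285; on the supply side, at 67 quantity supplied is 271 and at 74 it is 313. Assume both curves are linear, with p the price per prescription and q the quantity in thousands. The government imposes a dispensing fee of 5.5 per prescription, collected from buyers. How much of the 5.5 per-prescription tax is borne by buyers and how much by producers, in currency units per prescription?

Buyers bear 3 per prescription; producers bear 2.5 per prescription.

Demand slope: (285 − 270)/(62 − 65) = -5, so qd = 595 − 5p.
Supply slope: (313 − 271)/(74 − 67) = 6, so qs = 6p − 131.
Before the tax: set 595 − 5p = 6p − 131 → p* = 66, q* = 265.
With the tax collected from buyers, demand (in seller-price terms) shifts: qd = 595 − 5(p + 5.5).
Solving gives q = 250 with buyers paying 69 and producers receiving 63.5 (the 5.5 wedge).
Burden on buyers: 3; on producers: 2.5. (They sum to 5.5.)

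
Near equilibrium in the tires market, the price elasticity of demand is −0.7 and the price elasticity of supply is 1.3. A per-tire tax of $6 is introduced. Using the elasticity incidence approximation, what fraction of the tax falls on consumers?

Incidence ratio: consumers' share ≈ εs / (εs + |εd|) = 1.3 / (1.3 + 0.7) = 0.65.
Supply is the more elastic side, so consumers bear the larger share.

Consumers' share ≈ 0.65.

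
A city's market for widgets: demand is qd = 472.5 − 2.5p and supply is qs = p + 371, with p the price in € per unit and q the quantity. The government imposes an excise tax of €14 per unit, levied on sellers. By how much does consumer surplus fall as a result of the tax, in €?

Before the tax: set 472.5 − 2.5p = p + 371 → p* = €29, q* = 400.
With the tax collected from sellers, supply shifts: qs = (p − 14) + 371.
Solving gives q = 390 with consumers paying €33 and sellers receiving €19 (the €14 wedge).
ΔCS is the trapezoid between Q = 390 and Q = 400 of height €4: ½ · (400 + 390) · 4 = €1580.

Consumer surplus falls by €1580.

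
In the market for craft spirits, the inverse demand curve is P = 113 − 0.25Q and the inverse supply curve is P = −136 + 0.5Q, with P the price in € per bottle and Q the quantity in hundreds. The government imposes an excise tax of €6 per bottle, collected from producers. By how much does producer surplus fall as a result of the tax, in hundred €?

Inverting to Q(P) form: Qd = 452 − 4P; Qs = 2P + 272.
Without the tax, 452 − 4P = 2P + 272 gives 6P = 180, so P* = €30 and Q* = 332.
With the tax collected from producers, supply shifts: Qs = 2(P − 6) + 272.
Solving gives Q = 324 with buyers paying €32 and producers receiving €26 (the €6 wedge).
ΔPS is the trapezoid between Q = 324 and Q = 332 of height €4: ½ · (332 + 324) · 4 = €1312.

Producer surplus falls by €1312 hundred.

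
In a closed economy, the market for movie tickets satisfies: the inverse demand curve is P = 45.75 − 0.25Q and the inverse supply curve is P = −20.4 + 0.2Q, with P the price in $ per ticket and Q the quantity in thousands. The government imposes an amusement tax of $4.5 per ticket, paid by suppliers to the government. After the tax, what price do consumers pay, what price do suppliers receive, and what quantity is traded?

Rewrite in direct form: Qd = 183 − 4P and Qs = 5P + 102.
Without the tax, 183 − 4P = 5P + 102 gives 9P = 81, so P* = $9 and Q* = 147.
With the tax collected from suppliers, supply shifts: Qs = 5(P − 4.5) + 102.
New equilibrium: consumers pay $11.5, suppliers receive $7, Q = 137. (Wedge: Pb − Ps = 4.5.)
The less price-elastic side of the market bears the larger share of a per-unit tax.

Consumers pay $11.5; suppliers receive $7; quantity = 137.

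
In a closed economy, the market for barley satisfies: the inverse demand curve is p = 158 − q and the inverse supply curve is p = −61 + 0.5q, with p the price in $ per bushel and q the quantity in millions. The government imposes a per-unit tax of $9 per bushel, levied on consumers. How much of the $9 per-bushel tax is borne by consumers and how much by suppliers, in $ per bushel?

Consumers bear $6 per bushel; suppliers bear $3 per bushel.

Inverting to q(p) form: qd = 158 − p; qs = 2p + 122.
Without the tax, 158 − p = 2p + 122 gives 3p = 36, so p* = $12 and q* = 146.
With the tax collected from consumers, demand (in seller-price terms) shifts: qd = 158 − (p + 9).
Solving gives q = 140 with consumers paying $18 and suppliers receiving $9 (the $9 wedge).
Burden on consumers: $6; on suppliers: $3. (They sum to $9.)
The less price-elastic side of the market bears the larger share of a per-unit tax.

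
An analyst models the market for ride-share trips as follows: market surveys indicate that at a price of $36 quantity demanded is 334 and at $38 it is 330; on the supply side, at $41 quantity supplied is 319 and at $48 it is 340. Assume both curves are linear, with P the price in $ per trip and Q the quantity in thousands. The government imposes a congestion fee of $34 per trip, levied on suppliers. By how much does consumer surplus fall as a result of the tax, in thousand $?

Consumer surplus falls by $6152.64 thousand.

Demand slope: (330 − 334)/(38 − 36) = -2, so Qd = 406 − 2P.
Supply slope: (340 − 319)/(48 − 41) = 3, so Qs = 3P + 196.
Without the tax, 406 − 2P = 3P + 196 gives 5P = 210, so P* = $42 and Q* = 322.
With the tax collected from suppliers, supply shifts: Qs = 3(P − 34) + 196.
New equilibrium: buyers pay $62.4, suppliers receive $28.4, Q = 281.2. (Wedge: Pb − Ps = 34.)
ΔCS is the trapezoid between Q = 281.2 and Q = 322 of height $20.4: ½ · (322 + 281.2) · 20.4 = $6152.64.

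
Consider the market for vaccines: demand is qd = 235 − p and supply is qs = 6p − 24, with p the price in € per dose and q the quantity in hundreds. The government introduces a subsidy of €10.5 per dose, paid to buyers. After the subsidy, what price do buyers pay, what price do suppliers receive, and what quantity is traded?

Without the subsidy, 235 − p = 6p − 24 gives 7p = 259, so p* = €37 and q* = 198.
With a per-unit subsidy paid to buyers, each effectively pays p − 10.5, so demand becomes qd = 235 − (p − 10.5).
New equilibrium: buyers pay €28, suppliers receive €38.5, q = 207. (Wedge: pb − ps = −10.5.)

Buyers pay €28; suppliers receive €38.5; quantity = 207.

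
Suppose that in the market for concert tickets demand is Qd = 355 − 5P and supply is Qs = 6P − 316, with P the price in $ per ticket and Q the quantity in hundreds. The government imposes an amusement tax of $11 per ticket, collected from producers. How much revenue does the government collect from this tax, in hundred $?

Without the tax, 355 − 5P = 6P − 316 gives 11P = 671, so P* = $61 and Q* = 50.
With the tax collected from producers, supply shifts: Qs = 6(P − 11) − 316.
Solving gives Q = 20 with buyers paying $67 and producers receiving $56 (the $11 wedge).
Revenue = t · Q = 11 · 20 = $220.

Tax revenue = $220 hundred.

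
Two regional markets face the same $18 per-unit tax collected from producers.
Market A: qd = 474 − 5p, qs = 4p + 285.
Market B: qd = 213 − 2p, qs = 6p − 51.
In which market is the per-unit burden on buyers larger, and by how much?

Market A: pre-tax p* = $21, q* = 369; post-tax q = 329; per-unit burden on buyers = $8.
Market B: pre-tax p* = $33, q* = 147; post-tax q = 120; per-unit burden on buyers = $13.5.
Difference: $8 vs $13.5 → market B is larger by $5.5.

Market B, by $5.5.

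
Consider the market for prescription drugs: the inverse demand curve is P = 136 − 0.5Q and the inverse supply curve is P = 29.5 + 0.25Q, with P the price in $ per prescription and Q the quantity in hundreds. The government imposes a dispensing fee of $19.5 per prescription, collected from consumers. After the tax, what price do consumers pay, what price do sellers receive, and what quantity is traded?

Consumers pay $78; sellers receive $58.5; quantity = 116.

Inverting to Q(P) form: Qd = 272 − 2P; Qs = 4P − 118.
Before the tax: set 272 − 2P = 4P − 118 → P* = $65, Q* = 142.
With the tax collected from consumers, demand (in seller-price terms) shifts: Qd = 272 − 2(P + 19.5).
New equilibrium: consumers pay $78, sellers receive $58.5, Q = 116. (Wedge: Pb − Ps = 19.5.)
The less price-elastic side of the market bears the larger share of a per-unit tax.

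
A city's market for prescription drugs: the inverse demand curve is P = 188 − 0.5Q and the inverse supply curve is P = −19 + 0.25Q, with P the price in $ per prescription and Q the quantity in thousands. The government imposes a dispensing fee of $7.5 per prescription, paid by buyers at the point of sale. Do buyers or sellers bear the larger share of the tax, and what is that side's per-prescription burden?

Buyers bear the larger share: $5 per prescription.

Rewrite in direct form: Qd = 376 − 2P and Qs = 4P + 76.
Before the tax: set 376 − 2P = 4P + 76 → P* = $50, Q* = 276.
With the tax collected from buyers, demand (in seller-price terms) shifts: Qd = 376 − 2(P + 7.5).
Solving gives Q = 266 with buyers paying $55 and sellers receiving $47.5 (the $7.5 wedge).
Per-prescription burden: buyers $5, sellers $2.5.
Buyers take the larger share because demand is less price-elastic here (demand slope 2 vs supply slope 4).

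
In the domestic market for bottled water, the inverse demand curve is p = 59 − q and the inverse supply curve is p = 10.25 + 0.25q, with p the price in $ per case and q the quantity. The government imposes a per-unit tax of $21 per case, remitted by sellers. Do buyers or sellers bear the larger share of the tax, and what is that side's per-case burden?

Buyers bear the larger share: $16.8 per case.

Rewrite in direct form: qd = 59 − p and qs = 4p − 41.
Before the tax: set 59 − p = 4p − 41 → p* = $20, q* = 39.
With the tax collected from sellers, supply shifts: qs = 4(p − 21) − 41.
New equilibrium: buyers pay $36.8, sellers receive $15.8, q = 22.2. (Wedge: pb − ps = 21.)
Per-case burden: buyers $16.8, sellers $4.2.
Buyers take the larger share because demand is less price-elastic here (demand slope 1 vs supply slope 4).
The less price-elastic side of the market bears the larger share of a per-unit tax.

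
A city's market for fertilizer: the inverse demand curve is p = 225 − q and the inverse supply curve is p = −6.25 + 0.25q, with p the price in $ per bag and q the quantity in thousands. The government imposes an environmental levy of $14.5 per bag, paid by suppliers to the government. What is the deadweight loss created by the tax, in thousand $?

Rewrite in direct form: qd = 225 − p and qs = 4p + 25.
Before the tax: set 225 − p = 4p + 25 → p* = $40, q* = 185.
With the tax collected from suppliers, supply shifts: qs = 4(p − 14.5) + 25.
New equilibrium: consumers pay $51.6, suppliers receive $37.1, q = 173.4. (Wedge: pb − ps = 14.5.)
Quantity falls by |ΔQ| = |185 − 173.4| = 11.6.
DWL = ½ · t · |ΔQ| = ½ · 14.5 · 11.6 = $84.1.

Deadweight loss = $84.1 thousand.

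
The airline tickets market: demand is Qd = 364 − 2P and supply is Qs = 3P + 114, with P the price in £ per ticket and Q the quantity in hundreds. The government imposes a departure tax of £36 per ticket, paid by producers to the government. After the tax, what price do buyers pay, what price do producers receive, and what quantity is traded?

Without the tax, 364 − 2P = 3P + 114 gives 5P = 250, so P* = £50 and Q* = 264.
With the tax collected from producers, supply shifts: Qs = 3(P − 36) + 114.
Solving gives Q = 220.8 with buyers paying £71.6 and producers receiving £35.6 (the £36 wedge).
The less price-elastic side of the market bears the larger share of a per-unit tax.

Buyers pay £71.6; producers receive £35.6; quantity = 220.8.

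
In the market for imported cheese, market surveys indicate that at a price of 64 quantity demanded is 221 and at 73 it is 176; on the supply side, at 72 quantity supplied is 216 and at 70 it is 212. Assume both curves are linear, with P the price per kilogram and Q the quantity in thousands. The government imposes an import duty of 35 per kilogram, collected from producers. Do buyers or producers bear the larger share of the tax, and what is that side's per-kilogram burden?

Demand slope: (176 − 221)/(73 − 64) = -5, so Qd = 541 − 5P.
Supply slope: (212 − 216)/(70 − 72) = 2, so Qs = 2P + 72.
Before the tax: set 541 − 5P = 2P + 72 → P* = 67, Q* = 206.
With the tax collected from producers, supply shifts: Qs = 2(P − 35) + 72.
New equilibrium: buyers pay 77, producers receive 42, Q = 156. (Wedge: Pb − Ps = 35.)
Per-kilogram burden: buyers 10, producers 25.
Producers take the larger share because supply is less price-elastic here (demand slope 5 vs supply slope 2).
The less price-elastic side of the market bears the larger share of a per-unit tax.

Producers bear the larger share: 25 per kilogram.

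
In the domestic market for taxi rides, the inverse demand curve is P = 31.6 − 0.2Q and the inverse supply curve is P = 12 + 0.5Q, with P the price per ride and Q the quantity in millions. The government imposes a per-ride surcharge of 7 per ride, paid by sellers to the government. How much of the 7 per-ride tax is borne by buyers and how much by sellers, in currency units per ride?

Buyers bear 2 per ride; sellers bear 5 per ride.

Inverting to Q(P) form: Qd = 158 − 5P; Qs = 2P − 24.
Before the tax: set 158 − 5P = 2P − 24 → P* = 26, Q* = 28.
With the tax collected from sellers, supply shifts: Qs = 2(P − 7) − 24.
New equilibrium: buyers pay 28, sellers receive 21, Q = 18. (Wedge: Pb − Ps = 7.)
Burden on buyers: 2; on sellers: 5. (They sum to 7.)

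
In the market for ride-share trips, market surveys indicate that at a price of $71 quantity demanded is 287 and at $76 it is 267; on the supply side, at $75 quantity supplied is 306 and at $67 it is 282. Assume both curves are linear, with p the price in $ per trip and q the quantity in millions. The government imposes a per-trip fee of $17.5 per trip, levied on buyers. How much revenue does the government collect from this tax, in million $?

Demand slope: (267 − 287)/(76 − 71) = -4, so qd = 571 − 4p.
Supply slope: (282 − 306)/(67 − 75) = 3, so qs = 3p + 81.
Before the tax: set 571 − 4p = 3p + 81 → p* = $70, q* = 291.
With the tax collected from buyers, demand (in seller-price terms) shifts: qd = 571 − 4(p + 17.5).
New equilibrium: buyers pay $77.5, suppliers receive $60, q = 261. (Wedge: pb − ps = 17.5.)
Revenue = t · Q = 17.5 · 261 = $4567.5.

Tax revenue = $4567.5 million.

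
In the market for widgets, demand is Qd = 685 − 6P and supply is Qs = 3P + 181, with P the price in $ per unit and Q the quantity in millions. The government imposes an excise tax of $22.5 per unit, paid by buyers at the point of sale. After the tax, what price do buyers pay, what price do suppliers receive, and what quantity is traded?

Buyers pay $63.5; suppliers receive $41; quantity = 304.

Before the tax: set 685 − 6P = 3P + 181 → P* = $56, Q* = 349.
With the tax collected from buyers, demand (in seller-price terms) shifts: Qd = 685 − 6(P + 22.5).
Solving gives Q = 304 with buyers paying $63.5 and suppliers receiving $41 (the $22.5 wedge).
The less price-elastic side of the market bears the larger share of a per-unit tax.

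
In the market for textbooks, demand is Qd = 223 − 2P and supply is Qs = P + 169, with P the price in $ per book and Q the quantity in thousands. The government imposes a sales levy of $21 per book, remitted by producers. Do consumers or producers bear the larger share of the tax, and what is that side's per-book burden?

Producers bear the larger share: $14 per book.

Before the tax: set 223 − 2P = P + 169 → P* = $18, Q* = 187.
With the tax collected from producers, supply shifts: Qs = (P − 21) + 169.
New equilibrium: consumers pay $25, producers receive $4, Q = 173. (Wedge: Pb − Ps = 21.)
Per-book burden: consumers $7, producers $14.
Producers take the larger share because supply is less price-elastic here (demand slope 2 vs supply slope 1).
The less price-elastic side of the market bears the larger share of a per-unit tax.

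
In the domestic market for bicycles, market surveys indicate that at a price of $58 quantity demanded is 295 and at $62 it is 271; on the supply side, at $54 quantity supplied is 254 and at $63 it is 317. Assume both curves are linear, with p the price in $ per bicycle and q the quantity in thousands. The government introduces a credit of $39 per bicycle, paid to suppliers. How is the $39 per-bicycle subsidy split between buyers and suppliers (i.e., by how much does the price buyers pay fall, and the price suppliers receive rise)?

Demand slope: (271 − 295)/(62 − 58) = -6, so qd = 643 − 6p.
Supply slope: (317 − 254)/(63 − 54) = 7, so qs = 7p − 124.
Before the subsidy: set 643 − 6p = 7p − 124 → p* = $59, q* = 289.
With a per-unit subsidy paid to suppliers, each receives p + 39 per unit sold, so supply becomes qs = 7(p + 39) − 124.
Solving gives q = 415 with buyers paying $38 and suppliers receiving $77 (the $39 wedge).
Gain to buyers: $21; to suppliers: $18. (They sum to $39.)

Buyers gain $21 per bicycle; suppliers gain $18 per bicycle.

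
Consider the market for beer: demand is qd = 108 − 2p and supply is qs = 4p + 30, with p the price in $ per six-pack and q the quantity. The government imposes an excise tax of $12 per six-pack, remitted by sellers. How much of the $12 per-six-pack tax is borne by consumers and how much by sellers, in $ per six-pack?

Before the tax: set 108 − 2p = 4p + 30 → p* = $13, q* = 82.
With the tax collected from sellers, supply shifts: qs = 4(p − 12) + 30.
New equilibrium: consumers pay $21, sellers receive $9, q = 66. (Wedge: pb − ps = 12.)
Burden on consumers: $8; on sellers: $4. (They sum to $12.)

Consumers bear $8 per six-pack; sellers bear $4 per six-pack.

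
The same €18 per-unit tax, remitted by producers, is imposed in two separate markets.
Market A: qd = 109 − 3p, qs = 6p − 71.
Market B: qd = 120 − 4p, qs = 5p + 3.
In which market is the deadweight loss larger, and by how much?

Market B, by €36.

Market A: pre-tax p* = €20, q* = 49; post-tax q = 13; deadweight loss = €324.
Market B: pre-tax p* = €13, q* = 68; post-tax q = 28; deadweight loss = €360.
Difference: €324 vs €360 → market B is larger by €36.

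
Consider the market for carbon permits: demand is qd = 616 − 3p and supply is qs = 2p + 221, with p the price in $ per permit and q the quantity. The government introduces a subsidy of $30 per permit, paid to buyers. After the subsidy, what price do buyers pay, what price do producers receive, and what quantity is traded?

Before the subsidy: set 616 − 3p = 2p + 221 → p* = $79, q* = 379.
With a per-unit subsidy paid to buyers, each effectively pays p − 30, so demand becomes qd = 616 − 3(p − 30).
Solving gives q = 415 with buyers paying $67 and producers receiving $97 (the $30 wedge).

Buyers pay $67; producers receive $97; quantity = 415.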